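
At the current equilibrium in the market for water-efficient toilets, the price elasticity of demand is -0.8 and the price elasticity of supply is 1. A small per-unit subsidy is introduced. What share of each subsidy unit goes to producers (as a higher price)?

Producer share = 4/9

For a small subsidy around the equilibrium, the benefit split depends on the relative slopes, which at a point are proportional to the elasticities.
Buyer share = εs/(εs + |εd|) = 1/(1 + 0.8) = 5/9; seller share = |εd|/(εs + |εd|) = 4/9.
So producers capture 4/9 of the subsidy.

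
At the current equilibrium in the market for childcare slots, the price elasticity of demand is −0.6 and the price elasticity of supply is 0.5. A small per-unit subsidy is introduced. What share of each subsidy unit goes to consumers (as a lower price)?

For a small subsidy around the equilibrium, the benefit split depends on the relative slopes, which at a point are proportional to the elasticities.
Buyer share = εs/(εs + |εd|) = 0.5/(0.5 + 0.6) = 5/11; seller share = |εd|/(εs + |εd|) = 6/11.

Consumer share = 5/11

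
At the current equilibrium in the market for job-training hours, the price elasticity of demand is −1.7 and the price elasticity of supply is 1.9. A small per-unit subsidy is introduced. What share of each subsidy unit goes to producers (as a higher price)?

Producer share = 17/36

For a small subsidy around the equilibrium, the benefit split depends on the relative slopes, which at a point are proportional to the elasticities.
Buyer share = εs/(εs + |εd|) = 1.9/(1.9 + 1.7) = 19/36; seller share = |εd|/(εs + |εd|) = 17/36.
So producers capture 17/36 of the subsidy.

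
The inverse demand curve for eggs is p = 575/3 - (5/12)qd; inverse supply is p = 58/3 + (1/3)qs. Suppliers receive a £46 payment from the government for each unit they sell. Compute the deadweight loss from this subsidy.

Deadweight loss = 4232/3

Pre-subsidy: 575/3 - (5/12)q = 58/3 + (1/3)q gives q* = 2068/9 and p* = 2590/27.
With the subsidy, sellers receive ps = pb + 46 for each unit, where pb is the price buyers pay.
On the curves, pb = 575/3 - (5/12)q and ps = 58/3 + (1/3)q; the wedge ps − pb = 46 gives 58/3 + (1/3)q − (575/3 - (5/12)q) = 46, so q' = 2620/9.
Then pb = 575/3 − (5/12)·(2620/9) = 1900/27 and ps = 58/3 + (1/3)·(2620/9) = 3142/27.
The subsidy expands output by 2620/9 − 2068/9 = 184/3 past the efficient level; on those units the gap between marginal cost and willingness to pay runs from 0 up to 46.
DWL = ½ × 46 × 184/3 = 4232/3.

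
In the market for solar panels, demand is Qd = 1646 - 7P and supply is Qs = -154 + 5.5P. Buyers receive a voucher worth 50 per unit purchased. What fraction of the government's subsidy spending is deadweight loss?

Pre-subsidy: 1646 - 7P = -154 + 5.5P gives P* = 144, Q* = 638.
With the rebate, buyers effectively pay Pb = Ps − 50, where Ps is the price sellers receive.
Demand in terms of Ps becomes Qd = 1646 − 7(Ps − 50) = 1996 - 7Ps. Setting this equal to supply: 1996 - 7Ps = -154 + 5.5Ps, so Ps = 172.
Buyers pay Pb = 172 − 50 = 122; Q' = -154 + 5.5·172 = 792.
ΔCS = ½(638 + 792)(144 − 122) = 15730; ΔPS = ½(638 + 792)(172 − 144) = 20020.
Government spending = 50 × 792 = 39600.
DWL = ½ × 50 × (792 − 638) = 3850; fraction = 3850 / 39600 = 7/72.

DWL / government spending = 7/72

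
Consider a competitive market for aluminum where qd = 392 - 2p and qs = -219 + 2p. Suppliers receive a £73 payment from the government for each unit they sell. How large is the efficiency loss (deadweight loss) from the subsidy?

Deadweight loss = £2664.5

Pre-subsidy: 392 - 2p = -219 + 2p gives p* = 152.75, q* = 86.5.
With the subsidy, sellers receive ps = pb + 73 for each unit, where pb is the price buyers pay.
Supply in terms of pb becomes qs = -219 + 2(pb + 73) = -73 + 2pb. Setting this equal to demand: 392 - 2pb = -73 + 2pb, so pb = 116.25.
Sellers receive ps = 116.25 + 73 = 189.25; q' = 392 − 2·116.25 = 159.5.
The subsidy expands output by 159.5 − 86.5 = 73 past the efficient level; on those units the gap between marginal cost and willingness to pay runs from 0 up to 73.
DWL = ½ × 73 × 73 = 2664.5.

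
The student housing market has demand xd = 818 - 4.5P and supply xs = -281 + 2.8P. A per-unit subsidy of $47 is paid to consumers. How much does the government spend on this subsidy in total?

Government cost = 760507/73

Pre-subsidy: 818 - 4.5P = -281 + 2.8P gives P* = 10990/73, x* = 10259/73.
With the rebate, buyers effectively pay Pb = Ps − 47, where Ps is the price sellers receive.
Demand in terms of Ps becomes xd = 818 − 4.5(Ps − 47) = 1029.5 - 4.5Ps. Setting this equal to supply: 1029.5 - 4.5Ps = -281 + 2.8Ps, so Ps = 13105/73.
Buyers pay Pb = 13105/73 − 47 = 9674/73; x' = -281 + 2.8·(13105/73) = 16181/73.
Government outlay = subsidy × quantity = 47 × 16181/73 = 760507/73.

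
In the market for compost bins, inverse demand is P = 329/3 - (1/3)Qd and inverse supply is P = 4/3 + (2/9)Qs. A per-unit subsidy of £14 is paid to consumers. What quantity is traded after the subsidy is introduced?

Q' = 220.2

Pre-subsidy: 329/3 - (1/3)Q = 4/3 + (2/9)Q gives Q* = 195 and P* = 134/3.
With the rebate, buyers effectively pay Pb = Ps − 14, where Ps is the price sellers receive.
On the curves, Pb = 329/3 - (1/3)Q and Ps = 4/3 + (2/9)Q; the wedge Ps − Pb = 14 gives 4/3 + (2/9)Q − (329/3 - (1/3)Q) = 14, so Q' = 220.2.
Then Pb = 329/3 − (1/3)·220.2 = 544/15 and Ps = 4/3 + (2/9)·220.2 = 754/15.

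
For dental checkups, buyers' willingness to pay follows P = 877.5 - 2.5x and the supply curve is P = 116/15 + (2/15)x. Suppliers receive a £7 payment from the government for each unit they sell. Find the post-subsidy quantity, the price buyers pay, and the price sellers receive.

x' = 26303/79; buyers pay 3565/79; sellers receive 4118/79

Pre-subsidy: 877.5 - 2.5x = 116/15 + (2/15)x gives x* = 26093/79 and P* = 4090/79.
With the subsidy, sellers receive Ps = Pb + 7 for each unit, where Pb is the price buyers pay.
On the curves, Pb = 877.5 - 2.5x and Ps = 116/15 + (2/15)x; the wedge Ps − Pb = 7 gives 116/15 + (2/15)x − (877.5 - 2.5x) = 7, so x' = 26303/79.
Then Pb = 877.5 − 2.5·(26303/79) = 3565/79 and Ps = 116/15 + (2/15)·(26303/79) = 4118/79.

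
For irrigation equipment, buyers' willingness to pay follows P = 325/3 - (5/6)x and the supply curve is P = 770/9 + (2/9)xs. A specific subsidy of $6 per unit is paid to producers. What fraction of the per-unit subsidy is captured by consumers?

Pre-subsidy: 325/3 - (5/6)x = 770/9 + (2/9)x gives x* = 410/19 and P* = 5150/57.
With the subsidy, sellers receive Ps = Pb + 6 for each unit, where Pb is the price buyers pay.
On the curves, Pb = 325/3 - (5/6)x and Ps = 770/9 + (2/9)x; the wedge Ps − Pb = 6 gives 770/9 + (2/9)x − (325/3 - (5/6)x) = 6, so x' = 518/19.
Then Pb = 325/3 − (5/6)·(518/19) = 4880/57 and Ps = 770/9 + (2/9)·(518/19) = 5222/57.
Buyers' price falls by P* − Pb = 5150/57 − 4880/57 = 90/19; sellers' price rises by Ps − P* = 5222/57 − 5150/57 = 24/19.
So consumers capture (90/19)/6 = 15/19 of each unit of subsidy.

Consumer share = 15/19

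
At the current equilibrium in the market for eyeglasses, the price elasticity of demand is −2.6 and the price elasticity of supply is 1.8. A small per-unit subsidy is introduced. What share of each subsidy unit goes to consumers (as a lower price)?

For a small subsidy around the equilibrium, the benefit split depends on the relative slopes, which at a point are proportional to the elasticities.
Buyer share = εs/(εs + |εd|) = 1.8/(1.8 + 2.6) = 9/22; seller share = |εd|/(εs + |εd|) = 13/22.

Consumer share = 9/22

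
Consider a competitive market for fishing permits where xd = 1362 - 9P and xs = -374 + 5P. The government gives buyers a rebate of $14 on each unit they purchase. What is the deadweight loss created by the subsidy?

Pre-subsidy: 1362 - 9P = -374 + 5P gives P* = 124, x* = 246.
With the rebate, buyers effectively pay Pb = Ps − 14, where Ps is the price sellers receive.
Demand in terms of Ps becomes xd = 1362 − 9(Ps − 14) = 1488 - 9Ps. Setting this equal to supply: 1488 - 9Ps = -374 + 5Ps, so Ps = 133.
Buyers pay Pb = 133 − 14 = 119; x' = -374 + 5·133 = 291.
The subsidy expands output by 291 − 246 = 45 past the efficient level; on those units the gap between marginal cost and willingness to pay runs from 0 up to 14.
DWL = ½ × 14 × 45 = 315.

Deadweight loss = $315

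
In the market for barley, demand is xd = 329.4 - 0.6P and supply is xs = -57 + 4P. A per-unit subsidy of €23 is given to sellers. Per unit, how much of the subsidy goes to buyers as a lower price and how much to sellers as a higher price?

Pre-subsidy: 329.4 - 0.6P = -57 + 4P gives P* = 84, x* = 279.
With the subsidy, sellers receive Ps = Pb + 23 for each unit, where Pb is the price buyers pay.
Supply in terms of Pb becomes xs = -57 + 4(Pb + 23) = 35 + 4Pb. Setting this equal to demand: 329.4 - 0.6Pb = 35 + 4Pb, so Pb = 64.
Sellers receive Ps = 64 + 23 = 87; x' = 329.4 − 0.6·64 = 291.
Buyers' price falls by P* − Pb = 84 − 64 = 20; sellers' price rises by Ps − P* = 87 − 84 = 3.

Buyers gain €20 per unit; sellers gain €3 per unit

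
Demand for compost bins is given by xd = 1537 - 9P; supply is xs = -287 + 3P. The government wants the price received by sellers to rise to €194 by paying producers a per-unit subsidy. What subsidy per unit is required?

At a seller price of 194, quantity supplied is -287 + 3·194 = 295.
Buyers absorb 295 only when they pay Pb with 1537 − 9·Pb = 295, i.e. Pb = 138.
s = Ps − Pb = 194 − 138 = 56.

Required subsidy s = €56 per unit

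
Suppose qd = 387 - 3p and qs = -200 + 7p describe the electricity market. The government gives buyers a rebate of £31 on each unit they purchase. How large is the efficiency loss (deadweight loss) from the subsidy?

Pre-subsidy: 387 - 3p = -200 + 7p gives p* = 58.7, q* = 210.9.
With the rebate, buyers effectively pay pb = ps − 31, where ps is the price sellers receive.
Demand in terms of ps becomes qd = 387 − 3(ps − 31) = 480 - 3ps. Setting this equal to supply: 480 - 3ps = -200 + 7ps, so ps = 68.
Buyers pay pb = 68 − 31 = 37; q' = -200 + 7·68 = 276.
The subsidy expands output by 276 − 210.9 = 65.1 past the efficient level; on those units the gap between marginal cost and willingness to pay runs from 0 up to 31.
DWL = ½ × 31 × 65.1 = 1009.05.

Deadweight loss = £1009.05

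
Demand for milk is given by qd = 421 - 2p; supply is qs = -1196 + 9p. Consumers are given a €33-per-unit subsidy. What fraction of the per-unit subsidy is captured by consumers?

Consumer share = 9/11

Pre-subsidy: 421 - 2p = -1196 + 9p gives p* = 147, q* = 127.
With the rebate, buyers effectively pay pb = ps − 33, where ps is the price sellers receive.
Demand in terms of ps becomes qd = 421 − 2(ps − 33) = 487 - 2ps. Setting this equal to supply: 487 - 2ps = -1196 + 9ps, so ps = 153.
Buyers pay pb = 153 − 33 = 120; q' = -1196 + 9·153 = 181.
Buyers' price falls by p* − pb = 147 − 120 = 27; sellers' price rises by ps − p* = 153 − 147 = 6.
So consumers capture 27/33 = 9/11 of each unit of subsidy.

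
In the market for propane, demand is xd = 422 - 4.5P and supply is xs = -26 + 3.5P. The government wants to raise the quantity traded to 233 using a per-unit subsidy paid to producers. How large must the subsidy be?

Required subsidy s = 32 per unit

At x = 233, invert demand for the buyer price: Pb = (422 − 233)/4.5 = 42; invert supply for the seller price: Ps = (233 − (-26))/3.5 = 74.
The subsidy must fill the gap: s = Ps − Pb = 74 − 42 = 32.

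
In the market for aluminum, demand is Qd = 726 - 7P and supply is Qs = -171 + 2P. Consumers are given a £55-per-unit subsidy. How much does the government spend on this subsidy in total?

Government cost = 56375/9

Pre-subsidy: 726 - 7P = -171 + 2P gives P* = 299/3, Q* = 85/3.
With the rebate, buyers effectively pay Pb = Ps − 55, where Ps is the price sellers receive.
Demand in terms of Ps becomes Qd = 726 − 7(Ps − 55) = 1111 - 7Ps. Setting this equal to supply: 1111 - 7Ps = -171 + 2Ps, so Ps = 1282/9.
Buyers pay Pb = 1282/9 − 55 = 787/9; Q' = -171 + 2·(1282/9) = 1025/9.
Government outlay = subsidy × quantity = 55 × 1025/9 = 56375/9.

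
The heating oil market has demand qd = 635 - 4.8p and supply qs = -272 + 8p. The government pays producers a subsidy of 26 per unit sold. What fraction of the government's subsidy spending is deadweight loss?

Pre-subsidy: 635 - 4.8p = -272 + 8p gives p* = 70.859375, q* = 294.875.
With the subsidy, sellers receive ps = pb + 26 for each unit, where pb is the price buyers pay.
Supply in terms of pb becomes qs = -272 + 8(pb + 26) = -64 + 8pb. Setting this equal to demand: 635 - 4.8pb = -64 + 8pb, so pb = 54.609375.
Sellers receive ps = 54.609375 + 26 = 80.609375; q' = 635 − 4.8·54.609375 = 372.875.
ΔCS = ½(294.875 + 372.875)(70.859375 − 54.609375) = 5425.46875; ΔPS = ½(294.875 + 372.875)(80.609375 − 70.859375) = 3255.28125.
Government spending = 26 × 372.875 = 9694.75.
DWL = ½ × 26 × (372.875 − 294.875) = 1014; fraction = 1014 / 9694.75 = 312/2983.

DWL / government spending = 312/2983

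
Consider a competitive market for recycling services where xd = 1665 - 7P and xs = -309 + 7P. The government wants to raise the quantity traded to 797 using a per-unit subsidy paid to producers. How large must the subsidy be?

At x = 797, invert demand for the buyer price: Pb = (1665 − 797)/7 = 124; invert supply for the seller price: Ps = (797 − (-309))/7 = 158.
The subsidy must fill the gap: s = Ps − Pb = 158 − 124 = 34.

Required subsidy s = 34 per unit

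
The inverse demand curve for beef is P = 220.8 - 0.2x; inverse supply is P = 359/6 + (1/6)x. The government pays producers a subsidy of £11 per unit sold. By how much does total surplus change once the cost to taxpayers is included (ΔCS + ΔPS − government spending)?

Net change in total surplus = -£165

Pre-subsidy: 220.8 - 0.2x = 359/6 + (1/6)x gives x* = 439 and P* = 133.
With the subsidy, sellers receive Ps = Pb + 11 for each unit, where Pb is the price buyers pay.
On the curves, Pb = 220.8 - 0.2x and Ps = 359/6 + (1/6)x; the wedge Ps − Pb = 11 gives 359/6 + (1/6)x − (220.8 - 0.2x) = 11, so x' = 469.
Then Pb = 220.8 − 0.2·469 = 127 and Ps = 359/6 + (1/6)·469 = 138.
ΔCS = ½(439 + 469)(133 − 127) = 2724; ΔPS = ½(439 + 469)(138 − 133) = 2270.
Government spending = 11 × 469 = 5159.
Net change = 2724 + 2270 − 5159 = -165. The loss equals the DWL triangle ½·11·30.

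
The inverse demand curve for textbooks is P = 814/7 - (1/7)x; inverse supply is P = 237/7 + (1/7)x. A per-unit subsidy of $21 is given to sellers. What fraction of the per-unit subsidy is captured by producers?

Producer share = 0.5

Pre-subsidy: 814/7 - (1/7)x = 237/7 + (1/7)x gives x* = 288.5 and P* = 1051/14.
With the subsidy, sellers receive Ps = Pb + 21 for each unit, where Pb is the price buyers pay.
On the curves, Pb = 814/7 - (1/7)x and Ps = 237/7 + (1/7)x; the wedge Ps − Pb = 21 gives 237/7 + (1/7)x − (814/7 - (1/7)x) = 21, so x' = 362.
Then Pb = 814/7 − (1/7)·362 = 452/7 and Ps = 237/7 + (1/7)·362 = 599/7.
Buyers' price falls by P* − Pb = 1051/14 − 452/7 = 10.5; sellers' price rises by Ps − P* = 599/7 − 1051/14 = 10.5.
So producers capture 10.5/21 = 0.5 of each unit of subsidy.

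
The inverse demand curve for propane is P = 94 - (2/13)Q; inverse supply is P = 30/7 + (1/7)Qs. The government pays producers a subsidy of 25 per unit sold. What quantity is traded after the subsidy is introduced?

Q' = 10439/27

Pre-subsidy: 94 - (2/13)Q = 30/7 + (1/7)Q gives Q* = 8164/27 and P* = 1282/27.
With the subsidy, sellers receive Ps = Pb + 25 for each unit, where Pb is the price buyers pay.
On the curves, Pb = 94 - (2/13)Q and Ps = 30/7 + (1/7)Q; the wedge Ps − Pb = 25 gives 30/7 + (1/7)Q − (94 - (2/13)Q) = 25, so Q' = 10439/27.
Then Pb = 94 − (2/13)·(10439/27) = 932/27 and Ps = 30/7 + (1/7)·(10439/27) = 1607/27.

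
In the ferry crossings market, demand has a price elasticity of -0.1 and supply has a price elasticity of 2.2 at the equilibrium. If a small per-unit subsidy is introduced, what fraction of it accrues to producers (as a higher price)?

Producer share = 1/23

For a small subsidy around the equilibrium, the benefit split depends on the relative slopes, which at a point are proportional to the elasticities.
Buyer share = εs/(εs + |εd|) = 2.2/(2.2 + 0.1) = 22/23; seller share = |εd|/(εs + |εd|) = 1/23.
So producers capture 1/23 of the subsidy.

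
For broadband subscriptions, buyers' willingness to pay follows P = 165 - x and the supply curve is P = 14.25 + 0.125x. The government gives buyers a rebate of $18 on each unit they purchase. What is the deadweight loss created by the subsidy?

Deadweight loss = $144

Pre-subsidy: 165 - x = 14.25 + 0.125x gives x* = 134 and P* = 31.
With the rebate, buyers effectively pay Pb = Ps − 18, where Ps is the price sellers receive.
On the curves, Pb = 165 - x and Ps = 14.25 + 0.125x; the wedge Ps − Pb = 18 gives 14.25 + 0.125x − (165 - x) = 18, so x' = 150.
Then Pb = 165 − 1·150 = 15 and Ps = 14.25 + 0.125·150 = 33.
The subsidy expands output by 150 − 134 = 16 past the efficient level; on those units the gap between marginal cost and willingness to pay runs from 0 up to 18.
DWL = ½ × 18 × 16 = 144.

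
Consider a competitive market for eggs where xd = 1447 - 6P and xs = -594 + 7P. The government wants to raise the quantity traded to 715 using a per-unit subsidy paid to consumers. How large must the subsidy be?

At x = 715, invert demand for the buyer price: Pb = (1447 − 715)/6 = 122; invert supply for the seller price: Ps = (715 − (-594))/7 = 187.
The subsidy must fill the gap: s = Ps − Pb = 187 − 122 = 65.

Required subsidy s = 65 per unit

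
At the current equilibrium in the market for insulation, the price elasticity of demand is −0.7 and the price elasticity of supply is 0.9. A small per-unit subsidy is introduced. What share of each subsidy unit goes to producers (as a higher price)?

Producer share = 0.4375

For a small subsidy around the equilibrium, the benefit split depends on the relative slopes, which at a point are proportional to the elasticities.
Buyer share = εs/(εs + |εd|) = 0.9/(0.9 + 0.7) = 0.5625; seller share = |εd|/(εs + |εd|) = 0.4375.
So producers capture 0.4375 of the subsidy.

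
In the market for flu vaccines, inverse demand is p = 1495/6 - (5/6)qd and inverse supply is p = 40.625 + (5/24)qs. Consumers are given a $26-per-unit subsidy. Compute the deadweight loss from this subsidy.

Pre-subsidy: 1495/6 - (5/6)q = 40.625 + (5/24)q gives q* = 200.2 and p* = 247/3.
With the rebate, buyers effectively pay pb = ps − 26, where ps is the price sellers receive.
On the curves, pb = 1495/6 - (5/6)q and ps = 40.625 + (5/24)q; the wedge ps − pb = 26 gives 40.625 + (5/24)q − (1495/6 - (5/6)q) = 26, so q' = 225.16.
Then pb = 1495/6 − (5/6)·225.16 = 923/15 and ps = 40.625 + (5/24)·225.16 = 1313/15.
The subsidy expands output by 225.16 − 200.2 = 24.96 past the efficient level; on those units the gap between marginal cost and willingness to pay runs from 0 up to 26.
DWL = ½ × 26 × 24.96 = 324.48.

Deadweight loss = $324.48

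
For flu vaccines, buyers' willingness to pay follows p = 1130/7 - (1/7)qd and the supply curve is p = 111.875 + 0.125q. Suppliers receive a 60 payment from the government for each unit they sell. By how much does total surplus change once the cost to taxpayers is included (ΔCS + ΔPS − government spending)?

Pre-subsidy: 1130/7 - (1/7)q = 111.875 + 0.125q gives q* = 185 and p* = 135.
With the subsidy, sellers receive ps = pb + 60 for each unit, where pb is the price buyers pay.
On the curves, pb = 1130/7 - (1/7)q and ps = 111.875 + 0.125q; the wedge ps − pb = 60 gives 111.875 + 0.125q − (1130/7 - (1/7)q) = 60, so q' = 409.
Then pb = 1130/7 − (1/7)·409 = 103 and ps = 111.875 + 0.125·409 = 163.
ΔCS = ½(185 + 409)(135 − 103) = 9504; ΔPS = ½(185 + 409)(163 − 135) = 8316.
Government spending = 60 × 409 = 24540.
Net change = 9504 + 8316 − 24540 = -6720. The loss equals the DWL triangle ½·60·224.

Net change in total surplus = -6720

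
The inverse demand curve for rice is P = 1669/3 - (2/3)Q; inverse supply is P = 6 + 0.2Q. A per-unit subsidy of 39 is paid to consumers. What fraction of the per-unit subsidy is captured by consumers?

Consumer share = 10/13

Pre-subsidy: 1669/3 - (2/3)Q = 6 + 0.2Q gives Q* = 635 and P* = 133.
With the rebate, buyers effectively pay Pb = Ps − 39, where Ps is the price sellers receive.
On the curves, Pb = 1669/3 - (2/3)Q and Ps = 6 + 0.2Q; the wedge Ps − Pb = 39 gives 6 + 0.2Q − (1669/3 - (2/3)Q) = 39, so Q' = 680.
Then Pb = 1669/3 − (2/3)·680 = 103 and Ps = 6 + 0.2·680 = 142.
Buyers' price falls by P* − Pb = 133 − 103 = 30; sellers' price rises by Ps − P* = 142 − 133 = 9.
So consumers capture 30/39 = 10/13 of each unit of subsidy.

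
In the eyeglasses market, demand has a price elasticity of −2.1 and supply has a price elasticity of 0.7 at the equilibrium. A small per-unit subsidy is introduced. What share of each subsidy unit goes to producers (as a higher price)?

For a small subsidy around the equilibrium, the benefit split depends on the relative slopes, which at a point are proportional to the elasticities.
Buyer share = εs/(εs + |εd|) = 0.7/(0.7 + 2.1) = 0.25; seller share = |εd|/(εs + |εd|) = 0.75.
So producers capture 0.75 of the subsidy.

Producer share = 0.75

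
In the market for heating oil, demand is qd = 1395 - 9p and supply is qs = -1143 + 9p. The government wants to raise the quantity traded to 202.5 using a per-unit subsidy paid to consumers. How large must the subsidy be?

Required subsidy s = 17 per unit

At q = 202.5, invert demand for the buyer price: pb = (1395 − 202.5)/9 = 132.5; invert supply for the seller price: ps = (202.5 − (-1143))/9 = 149.5.
The subsidy must fill the gap: s = ps − pb = 149.5 − 132.5 = 17.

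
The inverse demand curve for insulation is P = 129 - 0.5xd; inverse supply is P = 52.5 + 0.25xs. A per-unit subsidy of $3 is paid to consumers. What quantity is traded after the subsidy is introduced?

x' = 106

Pre-subsidy: 129 - 0.5x = 52.5 + 0.25x gives x* = 102 and P* = 78.
With the rebate, buyers effectively pay Pb = Ps − 3, where Ps is the price sellers receive.
On the curves, Pb = 129 - 0.5x and Ps = 52.5 + 0.25x; the wedge Ps − Pb = 3 gives 52.5 + 0.25x − (129 - 0.5x) = 3, so x' = 106.
Then Pb = 129 − 0.5·106 = 76 and Ps = 52.5 + 0.25·106 = 79.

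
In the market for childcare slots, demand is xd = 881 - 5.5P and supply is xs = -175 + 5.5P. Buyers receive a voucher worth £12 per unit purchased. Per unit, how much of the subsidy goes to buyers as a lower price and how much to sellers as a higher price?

Buyers gain £6 per unit; sellers gain £6 per unit

Pre-subsidy: 881 - 5.5P = -175 + 5.5P gives P* = 96, x* = 353.
With the rebate, buyers effectively pay Pb = Ps − 12, where Ps is the price sellers receive.
Demand in terms of Ps becomes xd = 881 − 5.5(Ps − 12) = 947 - 5.5Ps. Setting this equal to supply: 947 - 5.5Ps = -175 + 5.5Ps, so Ps = 102.
Buyers pay Pb = 102 − 12 = 90; x' = -175 + 5.5·102 = 386.
Buyers' price falls by P* − Pb = 96 − 90 = 6; sellers' price rises by Ps − P* = 102 − 96 = 6.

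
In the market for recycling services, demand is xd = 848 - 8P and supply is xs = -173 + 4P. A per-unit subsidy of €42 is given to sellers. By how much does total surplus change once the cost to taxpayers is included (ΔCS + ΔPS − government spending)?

Net change in total surplus = -€2352

Pre-subsidy: 848 - 8P = -173 + 4P gives P* = 1021/12, x* = 502/3.
With the subsidy, sellers receive Ps = Pb + 42 for each unit, where Pb is the price buyers pay.
Supply in terms of Pb becomes xs = -173 + 4(Pb + 42) = -5 + 4Pb. Setting this equal to demand: 848 - 8Pb = -5 + 4Pb, so Pb = 853/12.
Sellers receive Ps = 853/12 + 42 = 1357/12; x' = 848 − 8·(853/12) = 838/3.
ΔCS = ½(502/3 + 838/3)(1021/12 − 853/12) = 9380/3; ΔPS = ½(502/3 + 838/3)(1357/12 − 1021/12) = 18760/3.
Government spending = 42 × 838/3 = 11732.
Net change = 9380/3 + 18760/3 − 11732 = -2352. The loss equals the DWL triangle ½·42·112.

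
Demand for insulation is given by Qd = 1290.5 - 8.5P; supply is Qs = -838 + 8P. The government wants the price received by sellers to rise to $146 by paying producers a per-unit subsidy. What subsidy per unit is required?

At a seller price of 146, quantity supplied is -838 + 8·146 = 330.
Buyers absorb 330 only when they pay Pb with 1290.5 − 8.5·Pb = 330, i.e. Pb = 113.
s = Ps − Pb = 146 − 113 = 33.

Required subsidy s = $33 per unit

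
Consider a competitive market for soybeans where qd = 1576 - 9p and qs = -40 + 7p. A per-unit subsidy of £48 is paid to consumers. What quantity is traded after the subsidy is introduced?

Pre-subsidy: 1576 - 9p = -40 + 7p gives p* = 101, q* = 667.
With the rebate, buyers effectively pay pb = ps − 48, where ps is the price sellers receive.
Demand in terms of ps becomes qd = 1576 − 9(ps − 48) = 2008 - 9ps. Setting this equal to supply: 2008 - 9ps = -40 + 7ps, so ps = 128.
Buyers pay pb = 128 − 48 = 80; q' = -40 + 7·128 = 856.

q' = 856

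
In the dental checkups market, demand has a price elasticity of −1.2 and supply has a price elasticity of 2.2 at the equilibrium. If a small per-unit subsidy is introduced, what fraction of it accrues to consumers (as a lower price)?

For a small subsidy around the equilibrium, the benefit split depends on the relative slopes, which at a point are proportional to the elasticities.
Buyer share = εs/(εs + |εd|) = 2.2/(2.2 + 1.2) = 11/17; seller share = |εd|/(εs + |εd|) = 6/17.

Consumer share = 11/17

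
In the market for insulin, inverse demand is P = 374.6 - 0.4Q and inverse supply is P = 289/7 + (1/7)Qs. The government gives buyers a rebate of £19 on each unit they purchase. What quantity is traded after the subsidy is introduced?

Pre-subsidy: 374.6 - 0.4Q = 289/7 + (1/7)Q gives Q* = 614 and P* = 129.
With the rebate, buyers effectively pay Pb = Ps − 19, where Ps is the price sellers receive.
On the curves, Pb = 374.6 - 0.4Q and Ps = 289/7 + (1/7)Q; the wedge Ps − Pb = 19 gives 289/7 + (1/7)Q − (374.6 - 0.4Q) = 19, so Q' = 649.
Then Pb = 374.6 − 0.4·649 = 115 and Ps = 289/7 + (1/7)·649 = 134.

Q' = 649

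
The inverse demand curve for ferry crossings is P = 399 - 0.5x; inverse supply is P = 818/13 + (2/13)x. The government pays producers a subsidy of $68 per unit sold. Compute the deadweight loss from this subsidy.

Deadweight loss = $3536

Pre-subsidy: 399 - 0.5x = 818/13 + (2/13)x gives x* = 514 and P* = 142.
With the subsidy, sellers receive Ps = Pb + 68 for each unit, where Pb is the price buyers pay.
On the curves, Pb = 399 - 0.5x and Ps = 818/13 + (2/13)x; the wedge Ps − Pb = 68 gives 818/13 + (2/13)x − (399 - 0.5x) = 68, so x' = 618.
Then Pb = 399 − 0.5·618 = 90 and Ps = 818/13 + (2/13)·618 = 158.
The subsidy expands output by 618 − 514 = 104 past the efficient level; on those units the gap between marginal cost and willingness to pay runs from 0 up to 68.
DWL = ½ × 68 × 104 = 3536.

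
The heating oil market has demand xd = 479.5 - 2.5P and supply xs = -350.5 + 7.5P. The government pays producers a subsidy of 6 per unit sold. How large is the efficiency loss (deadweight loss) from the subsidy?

Deadweight loss = 33.75

Pre-subsidy: 479.5 - 2.5P = -350.5 + 7.5P gives P* = 83, x* = 272.
With the subsidy, sellers receive Ps = Pb + 6 for each unit, where Pb is the price buyers pay.
Supply in terms of Pb becomes xs = -350.5 + 7.5(Pb + 6) = -305.5 + 7.5Pb. Setting this equal to demand: 479.5 - 2.5Pb = -305.5 + 7.5Pb, so Pb = 78.5.
Sellers receive Ps = 78.5 + 6 = 84.5; x' = 479.5 − 2.5·78.5 = 283.25.
The subsidy expands output by 283.25 − 272 = 11.25 past the efficient level; on those units the gap between marginal cost and willingness to pay runs from 0 up to 6.
DWL = ½ × 6 × 11.25 = 33.75.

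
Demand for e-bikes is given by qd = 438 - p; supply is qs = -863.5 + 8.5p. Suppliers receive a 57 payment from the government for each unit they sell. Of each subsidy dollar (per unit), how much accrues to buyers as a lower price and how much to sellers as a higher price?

Pre-subsidy: 438 - p = -863.5 + 8.5p gives p* = 137, q* = 301.
With the subsidy, sellers receive ps = pb + 57 for each unit, where pb is the price buyers pay.
Supply in terms of pb becomes qs = -863.5 + 8.5(pb + 57) = -379 + 8.5pb. Setting this equal to demand: 438 - pb = -379 + 8.5pb, so pb = 86.
Sellers receive ps = 86 + 57 = 143; q' = 438 − 1·86 = 352.
Buyers' price falls by p* − pb = 137 − 86 = 51; sellers' price rises by ps − p* = 143 − 137 = 6.

Buyers gain 51 per unit; sellers gain 6 per unit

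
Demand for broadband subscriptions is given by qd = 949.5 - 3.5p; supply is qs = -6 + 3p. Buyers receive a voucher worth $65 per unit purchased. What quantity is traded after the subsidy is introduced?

Pre-subsidy: 949.5 - 3.5p = -6 + 3p gives p* = 147, q* = 435.
With the rebate, buyers effectively pay pb = ps − 65, where ps is the price sellers receive.
Demand in terms of ps becomes qd = 949.5 − 3.5(ps − 65) = 1177 - 3.5ps. Setting this equal to supply: 1177 - 3.5ps = -6 + 3ps, so ps = 182.
Buyers pay pb = 182 − 65 = 117; q' = -6 + 3·182 = 540.

q' = 540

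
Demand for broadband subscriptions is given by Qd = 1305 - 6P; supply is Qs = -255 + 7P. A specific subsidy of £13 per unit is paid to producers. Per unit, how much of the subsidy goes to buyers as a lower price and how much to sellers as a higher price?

Pre-subsidy: 1305 - 6P = -255 + 7P gives P* = 120, Q* = 585.
With the subsidy, sellers receive Ps = Pb + 13 for each unit, where Pb is the price buyers pay.
Supply in terms of Pb becomes Qs = -255 + 7(Pb + 13) = -164 + 7Pb. Setting this equal to demand: 1305 - 6Pb = -164 + 7Pb, so Pb = 113.
Sellers receive Ps = 113 + 13 = 126; Q' = 1305 − 6·113 = 627.
Buyers' price falls by P* − Pb = 120 − 113 = 7; sellers' price rises by Ps − P* = 126 − 120 = 6.

Buyers gain £7 per unit; sellers gain £6 per unit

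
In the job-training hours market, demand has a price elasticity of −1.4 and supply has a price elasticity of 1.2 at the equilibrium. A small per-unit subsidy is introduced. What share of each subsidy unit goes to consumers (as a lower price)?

For a small subsidy around the equilibrium, the benefit split depends on the relative slopes, which at a point are proportional to the elasticities.
Buyer share = εs/(εs + |εd|) = 1.2/(1.2 + 1.4) = 6/13; seller share = |εd|/(εs + |εd|) = 7/13.

Consumer share = 6/13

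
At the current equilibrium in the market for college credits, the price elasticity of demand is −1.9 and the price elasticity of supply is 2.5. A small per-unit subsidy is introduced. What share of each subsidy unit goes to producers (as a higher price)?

Producer share = 19/44

For a small subsidy around the equilibrium, the benefit split depends on the relative slopes, which at a point are proportional to the elasticities.
Buyer share = εs/(εs + |εd|) = 2.5/(2.5 + 1.9) = 25/44; seller share = |εd|/(εs + |εd|) = 19/44.
So producers capture 19/44 of the subsidy.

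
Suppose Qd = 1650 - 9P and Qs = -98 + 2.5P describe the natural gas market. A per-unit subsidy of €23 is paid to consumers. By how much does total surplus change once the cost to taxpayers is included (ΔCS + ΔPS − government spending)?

Net change in total surplus = -€517.5

Pre-subsidy: 1650 - 9P = -98 + 2.5P gives P* = 152, Q* = 282.
With the rebate, buyers effectively pay Pb = Ps − 23, where Ps is the price sellers receive.
Demand in terms of Ps becomes Qd = 1650 − 9(Ps − 23) = 1857 - 9Ps. Setting this equal to supply: 1857 - 9Ps = -98 + 2.5Ps, so Ps = 170.
Buyers pay Pb = 170 − 23 = 147; Q' = -98 + 2.5·170 = 327.
ΔCS = ½(282 + 327)(152 − 147) = 1522.5; ΔPS = ½(282 + 327)(170 − 152) = 5481.
Government spending = 23 × 327 = 7521.
Net change = 1522.5 + 5481 − 7521 = -517.5. The loss equals the DWL triangle ½·23·45.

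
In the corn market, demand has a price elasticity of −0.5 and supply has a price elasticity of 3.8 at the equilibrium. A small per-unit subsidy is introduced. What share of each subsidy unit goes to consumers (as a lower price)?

For a small subsidy around the equilibrium, the benefit split depends on the relative slopes, which at a point are proportional to the elasticities.
Buyer share = εs/(εs + |εd|) = 3.8/(3.8 + 0.5) = 38/43; seller share = |εd|/(εs + |εd|) = 5/43.

Consumer share = 38/43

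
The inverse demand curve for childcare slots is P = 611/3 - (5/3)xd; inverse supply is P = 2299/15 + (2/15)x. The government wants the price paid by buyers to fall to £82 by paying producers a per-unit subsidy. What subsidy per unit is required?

Required subsidy s = £81 per unit

At a buyer price of 82, quantity demanded is 122.2 − 0.6·82 = 73.
Sellers supply 73 only when they receive Ps = 2299/15 + (2/15)·73 = 163.
s = Ps − Pb = 163 − 82 = 81.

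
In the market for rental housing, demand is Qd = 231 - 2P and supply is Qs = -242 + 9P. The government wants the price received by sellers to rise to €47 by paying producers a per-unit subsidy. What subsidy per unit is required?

At a seller price of 47, quantity supplied is -242 + 9·47 = 181.
Buyers absorb 181 only when they pay Pb with 231 − 2·Pb = 181, i.e. Pb = 25.
s = Ps − Pb = 47 − 25 = 22.

Required subsidy s = €22 per unit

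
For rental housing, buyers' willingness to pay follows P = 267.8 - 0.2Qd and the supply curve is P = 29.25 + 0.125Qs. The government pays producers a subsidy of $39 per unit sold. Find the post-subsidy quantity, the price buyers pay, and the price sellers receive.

Pre-subsidy: 267.8 - 0.2Q = 29.25 + 0.125Q gives Q* = 734 and P* = 121.
With the subsidy, sellers receive Ps = Pb + 39 for each unit, where Pb is the price buyers pay.
On the curves, Pb = 267.8 - 0.2Q and Ps = 29.25 + 0.125Q; the wedge Ps − Pb = 39 gives 29.25 + 0.125Q − (267.8 - 0.2Q) = 39, so Q' = 854.
Then Pb = 267.8 − 0.2·854 = 97 and Ps = 29.25 + 0.125·854 = 136.

Q' = 854; buyers pay $97; sellers receive $136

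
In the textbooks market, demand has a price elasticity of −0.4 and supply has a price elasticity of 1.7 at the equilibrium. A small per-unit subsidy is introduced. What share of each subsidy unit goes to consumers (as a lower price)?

Consumer share = 17/21

For a small subsidy around the equilibrium, the benefit split depends on the relative slopes, which at a point are proportional to the elasticities.
Buyer share = εs/(εs + |εd|) = 1.7/(1.7 + 0.4) = 17/21; seller share = |εd|/(εs + |εd|) = 4/21.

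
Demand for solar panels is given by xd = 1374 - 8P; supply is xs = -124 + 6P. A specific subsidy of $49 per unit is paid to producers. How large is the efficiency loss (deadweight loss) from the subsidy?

Deadweight loss = $4116

Pre-subsidy: 1374 - 8P = -124 + 6P gives P* = 107, x* = 518.
With the subsidy, sellers receive Ps = Pb + 49 for each unit, where Pb is the price buyers pay.
Supply in terms of Pb becomes xs = -124 + 6(Pb + 49) = 170 + 6Pb. Setting this equal to demand: 1374 - 8Pb = 170 + 6Pb, so Pb = 86.
Sellers receive Ps = 86 + 49 = 135; x' = 1374 − 8·86 = 686.
The subsidy expands output by 686 − 518 = 168 past the efficient level; on those units the gap between marginal cost and willingness to pay runs from 0 up to 49.
DWL = ½ × 49 × 168 = 4116.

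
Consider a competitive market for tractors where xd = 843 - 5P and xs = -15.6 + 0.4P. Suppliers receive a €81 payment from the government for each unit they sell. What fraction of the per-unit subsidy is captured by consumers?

Consumer share = 2/27

Pre-subsidy: 843 - 5P = -15.6 + 0.4P gives P* = 159, x* = 48.
With the subsidy, sellers receive Ps = Pb + 81 for each unit, where Pb is the price buyers pay.
Supply in terms of Pb becomes xs = -15.6 + 0.4(Pb + 81) = 16.8 + 0.4Pb. Setting this equal to demand: 843 - 5Pb = 16.8 + 0.4Pb, so Pb = 153.
Sellers receive Ps = 153 + 81 = 234; x' = 843 − 5·153 = 78.
Buyers' price falls by P* − Pb = 159 − 153 = 6; sellers' price rises by Ps − P* = 234 − 159 = 75.
So consumers capture 6/81 = 2/27 of each unit of subsidy.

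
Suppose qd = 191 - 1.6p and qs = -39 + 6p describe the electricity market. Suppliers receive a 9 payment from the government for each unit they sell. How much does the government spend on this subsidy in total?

Government cost = 26325/19

Pre-subsidy: 191 - 1.6p = -39 + 6p gives p* = 575/19, q* = 2709/19.
With the subsidy, sellers receive ps = pb + 9 for each unit, where pb is the price buyers pay.
Supply in terms of pb becomes qs = -39 + 6(pb + 9) = 15 + 6pb. Setting this equal to demand: 191 - 1.6pb = 15 + 6pb, so pb = 440/19.
Sellers receive ps = 440/19 + 9 = 611/19; q' = 191 − 1.6·(440/19) = 2925/19.
Government outlay = subsidy × quantity = 9 × 2925/19 = 26325/19.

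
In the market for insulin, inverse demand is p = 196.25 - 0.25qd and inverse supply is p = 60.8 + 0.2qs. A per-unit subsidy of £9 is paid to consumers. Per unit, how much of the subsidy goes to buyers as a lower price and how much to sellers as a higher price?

Pre-subsidy: 196.25 - 0.25q = 60.8 + 0.2q gives q* = 301 and p* = 121.
With the rebate, buyers effectively pay pb = ps − 9, where ps is the price sellers receive.
On the curves, pb = 196.25 - 0.25q and ps = 60.8 + 0.2q; the wedge ps − pb = 9 gives 60.8 + 0.2q − (196.25 - 0.25q) = 9, so q' = 321.
Then pb = 196.25 − 0.25·321 = 116 and ps = 60.8 + 0.2·321 = 125.
Buyers' price falls by p* − pb = 121 − 116 = 5; sellers' price rises by ps − p* = 125 − 121 = 4.

Buyers gain £5 per unit; sellers gain £4 per unit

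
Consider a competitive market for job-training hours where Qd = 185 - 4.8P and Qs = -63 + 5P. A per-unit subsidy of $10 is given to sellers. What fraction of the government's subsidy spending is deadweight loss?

Pre-subsidy: 185 - 4.8P = -63 + 5P gives P* = 1240/49, Q* = 3113/49.
With the subsidy, sellers receive Ps = Pb + 10 for each unit, where Pb is the price buyers pay.
Supply in terms of Pb becomes Qs = -63 + 5(Pb + 10) = -13 + 5Pb. Setting this equal to demand: 185 - 4.8Pb = -13 + 5Pb, so Pb = 990/49.
Sellers receive Ps = 990/49 + 10 = 1480/49; Q' = 185 − 4.8·(990/49) = 4313/49.
ΔCS = ½(3113/49 + 4313/49)(1240/49 − 990/49) = 928250/2401; ΔPS = ½(3113/49 + 4313/49)(1480/49 − 1240/49) = 891120/2401.
Government spending = 10 × 4313/49 = 43130/49.
DWL = ½ × 10 × (4313/49 − 3113/49) = 6000/49; fraction = (6000/49) / (43130/49) = 600/4313.

DWL / government spending = 600/4313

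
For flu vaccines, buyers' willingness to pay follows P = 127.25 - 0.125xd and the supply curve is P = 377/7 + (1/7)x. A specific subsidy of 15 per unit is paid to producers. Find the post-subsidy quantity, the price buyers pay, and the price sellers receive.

Pre-subsidy: 127.25 - 0.125x = 377/7 + (1/7)x gives x* = 274 and P* = 93.
With the subsidy, sellers receive Ps = Pb + 15 for each unit, where Pb is the price buyers pay.
On the curves, Pb = 127.25 - 0.125x and Ps = 377/7 + (1/7)x; the wedge Ps − Pb = 15 gives 377/7 + (1/7)x − (127.25 - 0.125x) = 15, so x' = 330.
Then Pb = 127.25 − 0.125·330 = 86 and Ps = 377/7 + (1/7)·330 = 101.

x' = 330; buyers pay 86; sellers receive 101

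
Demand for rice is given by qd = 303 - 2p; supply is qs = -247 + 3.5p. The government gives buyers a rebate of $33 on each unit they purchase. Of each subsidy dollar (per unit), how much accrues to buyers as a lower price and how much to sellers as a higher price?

Pre-subsidy: 303 - 2p = -247 + 3.5p gives p* = 100, q* = 103.
With the rebate, buyers effectively pay pb = ps − 33, where ps is the price sellers receive.
Demand in terms of ps becomes qd = 303 − 2(ps − 33) = 369 - 2ps. Setting this equal to supply: 369 - 2ps = -247 + 3.5ps, so ps = 112.
Buyers pay pb = 112 − 33 = 79; q' = -247 + 3.5·112 = 145.
Buyers' price falls by p* − pb = 100 − 79 = 21; sellers' price rises by ps − p* = 112 − 100 = 12.

Buyers gain $21 per unit; sellers gain $12 per unit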